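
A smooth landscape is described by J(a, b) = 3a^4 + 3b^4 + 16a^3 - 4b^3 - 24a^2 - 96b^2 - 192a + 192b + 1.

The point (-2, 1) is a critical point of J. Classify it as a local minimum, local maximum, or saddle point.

The mixed partial ∂²J/∂a∂b is 0, so the Hessian at any point is diag(J_aa, J_bb) = diag(12(3a^2 + 8a - 4), 12(3b^2 - 2b - 16)).
At (-2, 1): H = diag(-96, -180).
Both eigenvalues are negative, so H is negative definite: a local maximum.

local maximum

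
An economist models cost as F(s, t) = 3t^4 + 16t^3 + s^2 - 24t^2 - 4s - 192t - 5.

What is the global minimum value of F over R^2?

-313

F(s,t) separates as P(s) + Q(t) − 5, so its minimum is min P + min Q − 5.
P'(s) = 2s - 4 vanishes at s ∈ {2}; Q'(t) = 12(t - 2)(t + 2)(t + 4) vanishes at t ∈ {-4, -2, 2}.
Local minima of P (where P''>0): P(2)=-4. Local minima of Q: Q(-4)=128, Q(2)=-304.
So the global minimum of F is P(2) + Q(2) − 5 = -4 − 304 − 5 = -313, attained at (2, 2).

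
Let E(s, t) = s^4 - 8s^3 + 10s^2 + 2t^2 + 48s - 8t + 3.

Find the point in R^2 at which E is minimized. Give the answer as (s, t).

(-1, 2)

E(s,t) separates as P(s) + Q(t) + 3, so its minimum is min P + min Q + 3.
P'(s) = 4(s - 4)(s - 3)(s + 1) vanishes at s ∈ {-1, 3, 4}; Q'(t) = 4(t - 2) vanishes at t ∈ {2}.
Local minima of P (where P''>0): P(-1)=-29, P(4)=96. Local minima of Q: Q(2)=-8.
So the global minimum of E is P(-1) + Q(2) + 3 = -29 − 8 + 3 = -34, attained at (-1, 2).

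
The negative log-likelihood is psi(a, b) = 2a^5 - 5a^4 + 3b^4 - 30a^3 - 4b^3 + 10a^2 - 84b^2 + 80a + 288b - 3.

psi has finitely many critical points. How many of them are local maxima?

2

psi separates as a function of a plus a function of b, so ∇psi=0 decouples.
∂psi/∂a = 10(a - 4)(a - 1)(a + 1)(a + 2) = 0 at a ∈ {-2, -1, 1, 4}; ∂psi/∂b = 12(b - 3)(b - 2)(b + 4) = 0 at b ∈ {-4, 2, 3}.
The Hessian is diagonal: diag(psi_aa, psi_bb). Second derivatives: psi_aa(-2)=-180, psi_aa(-1)=100, psi_aa(1)=-180, psi_aa(4)=900; psi_bb(-4)=504, psi_bb(2)=-72, psi_bb(3)=84.
Local maxima occur where both diagonal entries negative: (-2, 2), (1, 2). Count: 2.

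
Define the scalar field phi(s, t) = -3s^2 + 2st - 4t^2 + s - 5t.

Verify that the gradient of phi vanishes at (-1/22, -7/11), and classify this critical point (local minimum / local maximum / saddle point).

∇phi = (-6s + 2t + 1, 2s - 8t - 5); substituting (-1/22, -7/11) gives ∇phi = (0, 0), so (-1/22, -7/11) is indeed a critical point.
The Hessian of phi is constant: H = [[-6, 2], [2, -8]].
det(H) = (-6)·(-8) − 2² = 44.
det(H) > 0 and tr(H) = -14 < 0, so H is negative definite and the point is a local maximum.

local maximum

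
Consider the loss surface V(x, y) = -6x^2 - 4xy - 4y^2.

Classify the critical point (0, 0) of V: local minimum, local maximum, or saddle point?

local maximum

The Hessian of V is constant: H = [[-12, -4], [-4, -8]].
det(H) = (-12)·(-8) − (-4)² = 80.
det(H) > 0 and tr(H) = -20 < 0, so H is negative definite and the point is a local maximum.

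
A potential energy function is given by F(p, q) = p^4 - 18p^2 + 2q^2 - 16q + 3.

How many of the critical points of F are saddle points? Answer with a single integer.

F separates as a function of p plus a function of q, so ∇F=0 decouples.
∂F/∂p = 4p(p - 3)(p + 3) = 0 at p ∈ {-3, 0, 3}; ∂F/∂q = 4(q - 4) = 0 at q ∈ {4}.
The Hessian is diagonal: diag(F_pp, F_qq). Second derivatives: F_pp(-3)=72, F_pp(0)=-36, F_pp(3)=72; F_qq(4)=4.
Saddle points occur where the two diagonal entries have opposite signs: (0, 4). Count: 1.

1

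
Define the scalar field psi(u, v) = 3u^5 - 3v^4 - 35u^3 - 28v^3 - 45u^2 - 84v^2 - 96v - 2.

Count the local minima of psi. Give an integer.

psi separates as a function of u plus a function of v, so ∇psi=0 decouples.
∂psi/∂u = 15u(u - 3)(u + 1)(u + 2) = 0 at u ∈ {-2, -1, 0, 3}; ∂psi/∂v = -12(v + 1)(v + 2)(v + 4) = 0 at v ∈ {-4, -2, -1}.
The Hessian is diagonal: diag(psi_uu, psi_vv). Second derivatives: psi_uu(-2)=-150, psi_uu(-1)=60, psi_uu(0)=-90, psi_uu(3)=900; psi_vv(-4)=-72, psi_vv(-2)=24, psi_vv(-1)=-36.
Local minima occur where both diagonal entries positive: (-1, -2), (3, -2). Count: 2.

2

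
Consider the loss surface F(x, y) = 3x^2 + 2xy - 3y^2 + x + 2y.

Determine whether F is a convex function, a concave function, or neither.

F is quadratic, so its Hessian is the constant matrix H = [[6, 2], [2, -6]].
det(H) = -40, tr(H) = 0.
det(H) < 0, so H is indefinite: neither convex nor concave.

neither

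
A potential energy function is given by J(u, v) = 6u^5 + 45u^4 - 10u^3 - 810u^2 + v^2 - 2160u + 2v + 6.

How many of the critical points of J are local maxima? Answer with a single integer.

J separates as a function of u plus a function of v, so ∇J=0 decouples.
∂J/∂u = 30(u - 3)(u + 2)(u + 3)(u + 4) = 0 at u ∈ {-4, -3, -2, 3}; ∂J/∂v = 2(v + 1) = 0 at v ∈ {-1}.
The Hessian is diagonal: diag(J_uu, J_vv). Second derivatives: J_uu(-4)=-420, J_uu(-3)=180, J_uu(-2)=-300, J_uu(3)=6300; J_vv(-1)=2.
Local maxima occur where both diagonal entries negative: none. Count: 0.

0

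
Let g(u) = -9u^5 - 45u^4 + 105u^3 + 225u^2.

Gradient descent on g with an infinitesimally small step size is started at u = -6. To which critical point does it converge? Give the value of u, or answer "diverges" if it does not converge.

-5

g'(u) = -45u(u - 2)(u + 1)(u + 5), so g'(-6) = -10800.
Gradient descent moves in the -g' direction, i.e. u is increasing.
The nearest critical point in that direction is u = -5, where g'' = 6300 > 0 (a local minimum). The iterate converges there.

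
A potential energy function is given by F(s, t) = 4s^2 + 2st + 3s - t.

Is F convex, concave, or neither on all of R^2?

neither

F is quadratic, so its Hessian is the constant matrix H = [[8, 2], [2, 0]].
det(H) = -4, tr(H) = 8.
det(H) < 0, so H is indefinite: neither convex nor concave.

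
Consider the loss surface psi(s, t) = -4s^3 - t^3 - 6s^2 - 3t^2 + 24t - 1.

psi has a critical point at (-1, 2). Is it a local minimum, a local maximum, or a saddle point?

The mixed partial ∂²psi/∂s∂t is 0, so the Hessian at any point is diag(psi_ss, psi_tt) = diag(-12(2s + 1), -6(t + 1)).
At (-1, 2): H = diag(12, -18).
The eigenvalues have opposite signs, so H is indefinite: a saddle point.

saddle point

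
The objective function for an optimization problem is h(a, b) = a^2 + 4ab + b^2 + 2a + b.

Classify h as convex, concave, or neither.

neither

h is quadratic, so its Hessian is the constant matrix H = [[2, 4], [4, 2]].
det(H) = -12, tr(H) = 4.
det(H) < 0, so H is indefinite: neither convex nor concave.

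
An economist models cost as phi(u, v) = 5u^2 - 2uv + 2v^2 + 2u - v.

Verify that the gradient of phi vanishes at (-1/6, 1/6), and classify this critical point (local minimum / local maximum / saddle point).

∇phi = (10u - 2v + 2, -2u + 4v - 1); substituting (-1/6, 1/6) gives ∇phi = (0, 0), so (-1/6, 1/6) is indeed a critical point.
The Hessian of phi is constant: H = [[10, -2], [-2, 4]].
det(H) = 10·4 − (-2)² = 36.
det(H) > 0 and tr(H) = 14 > 0, so H is positive definite and the point is a local minimum.

local minimum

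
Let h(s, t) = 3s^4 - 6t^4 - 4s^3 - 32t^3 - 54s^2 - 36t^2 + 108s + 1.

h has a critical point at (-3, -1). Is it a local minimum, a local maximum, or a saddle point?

The mixed partial ∂²h/∂s∂t is 0, so the Hessian at any point is diag(h_ss, h_tt) = diag(12(3s^2 - 2s - 9), -24(3t^2 + 8t + 3)).
At (-3, -1): H = diag(288, 48).
Both eigenvalues are positive, so H is positive definite: a local minimum.

local minimum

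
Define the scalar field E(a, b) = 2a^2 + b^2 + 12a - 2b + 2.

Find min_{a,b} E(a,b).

E(a,b) separates as P(a) + Q(b) + 2, so its minimum is min P + min Q + 2.
P'(a) = 4a + 12 vanishes at a ∈ {-3}; Q'(b) = 2b - 2 vanishes at b ∈ {1}.
Local minima of P (where P''>0): P(-3)=-18. Local minima of Q: Q(1)=-1.
So the global minimum of E is P(-3) + Q(1) + 2 = -18 − 1 + 2 = -17, attained at (-3, 1).

-17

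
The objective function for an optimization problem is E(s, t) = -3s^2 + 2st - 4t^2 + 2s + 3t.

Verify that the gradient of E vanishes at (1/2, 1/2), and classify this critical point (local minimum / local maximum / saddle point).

local maximum

∇E = (-6s + 2t + 2, 2s - 8t + 3); substituting (1/2, 1/2) gives ∇E = (0, 0), so (1/2, 1/2) is indeed a critical point.
The Hessian of E is constant: H = [[-6, 2], [2, -8]].
det(H) = (-6)·(-8) − 2² = 44.
det(H) > 0 and tr(H) = -14 < 0, so H is negative definite and the point is a local maximum.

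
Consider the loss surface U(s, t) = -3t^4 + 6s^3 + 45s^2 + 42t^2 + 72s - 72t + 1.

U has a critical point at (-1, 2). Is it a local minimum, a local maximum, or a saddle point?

The mixed partial ∂²U/∂s∂t is 0, so the Hessian at any point is diag(U_ss, U_tt) = diag(18(2s + 5), 12(-3t^2 + 7)).
At (-1, 2): H = diag(54, -60).
The eigenvalues have opposite signs, so H is indefinite: a saddle point.

saddle point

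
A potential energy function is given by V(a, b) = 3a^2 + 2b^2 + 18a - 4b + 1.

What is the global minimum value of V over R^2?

V(a,b) separates as P(a) + Q(b) + 1, so its minimum is min P + min Q + 1.
P'(a) = 6a + 18 vanishes at a ∈ {-3}; Q'(b) = 4b - 4 vanishes at b ∈ {1}.
Local minima of P (where P''>0): P(-3)=-27. Local minima of Q: Q(1)=-2.
So the global minimum of V is P(-3) + Q(1) + 1 = -27 − 2 + 1 = -28, attained at (-3, 1).

-28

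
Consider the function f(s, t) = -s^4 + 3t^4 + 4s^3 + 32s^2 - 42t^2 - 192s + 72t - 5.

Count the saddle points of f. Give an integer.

5

f separates as a function of s plus a function of t, so ∇f=0 decouples.
∂f/∂s = -4(s - 4)(s - 3)(s + 4) = 0 at s ∈ {-4, 3, 4}; ∂f/∂t = 12(t - 2)(t - 1)(t + 3) = 0 at t ∈ {-3, 1, 2}.
The Hessian is diagonal: diag(f_ss, f_tt). Second derivatives: f_ss(-4)=-224, f_ss(3)=28, f_ss(4)=-32; f_tt(-3)=240, f_tt(1)=-48, f_tt(2)=60.
Saddle points occur where the two diagonal entries have opposite signs: (-4, -3), (-4, 2), (3, 1), (4, -3), (4, 2). Count: 5.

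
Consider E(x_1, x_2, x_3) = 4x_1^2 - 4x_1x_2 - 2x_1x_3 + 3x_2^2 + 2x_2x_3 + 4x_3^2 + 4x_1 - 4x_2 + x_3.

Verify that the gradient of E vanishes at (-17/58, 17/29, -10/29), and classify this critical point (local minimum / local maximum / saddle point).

local minimum

∇E = (8x_1 - 4x_2 - 2x_3 + 4, -4x_1 + 6x_2 + 2x_3 - 4, -2x_1 + 2x_2 + 8x_3 + 1); substituting (-17/58, 17/29, -10/29) gives ∇E = (0, 0, 0), so (-17/58, 17/29, -10/29) is indeed a critical point.
The Hessian is constant: H = [[8, -4, -2], [-4, 6, 2], [-2, 2, 8]].
Leading principal minors: Δ₁ = 8, Δ₂ = 32, Δ₃ = 232.
All leading minors are positive, so H is positive definite: a local minimum.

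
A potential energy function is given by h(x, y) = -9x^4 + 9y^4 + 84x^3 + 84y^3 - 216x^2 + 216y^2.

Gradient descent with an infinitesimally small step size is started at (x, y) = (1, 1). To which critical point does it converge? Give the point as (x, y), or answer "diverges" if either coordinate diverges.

(3, 0)

h is separable, so gradient descent decouples: x follows -∂h/∂x, y follows -∂h/∂y.
∂h/∂x = -36x(x - 4)(x - 3); at x=1 this is -216, so x increases.
∂h/∂y = 36y(y + 3)(y + 4); at y=1 this is 720, so y decreases.
x converges to its nearest critical value 3 (a local min of the x-part); y converges to 0. The iterate converges to (3, 0).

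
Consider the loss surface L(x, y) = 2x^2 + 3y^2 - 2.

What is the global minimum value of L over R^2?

-2

L(x,y) separates as P(x) + Q(y) − 2, so its minimum is min P + min Q − 2.
P'(x) = 4x vanishes at x ∈ {0}; Q'(y) = 6y vanishes at y ∈ {0}.
Local minima of P (where P''>0): P(0)=0. Local minima of Q: Q(0)=0.
So the global minimum of L is P(0) + Q(0) − 2 = 0 + 0 − 2 = -2, attained at (0, 0).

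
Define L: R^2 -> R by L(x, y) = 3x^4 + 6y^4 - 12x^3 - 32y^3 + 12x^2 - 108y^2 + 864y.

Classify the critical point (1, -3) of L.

The mixed partial ∂²L/∂x∂y is 0, so the Hessian at any point is diag(L_xx, L_yy) = diag(12(3x^2 - 6x + 2), 24(3y^2 - 8y - 9)).
At (1, -3): H = diag(-12, 1008).
The eigenvalues have opposite signs, so H is indefinite: a saddle point.

saddle point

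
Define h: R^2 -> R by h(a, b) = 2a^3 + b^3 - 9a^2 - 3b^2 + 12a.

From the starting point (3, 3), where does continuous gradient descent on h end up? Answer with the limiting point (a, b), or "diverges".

(2, 2)

h is separable, so gradient descent decouples: a follows -∂h/∂a, b follows -∂h/∂b.
∂h/∂a = 6(a - 2)(a - 1); at a=3 this is 12, so a decreases.
∂h/∂b = 3b(b - 2); at b=3 this is 9, so b decreases.
a converges to its nearest critical value 2 (a local min of the a-part); b converges to 2. The iterate converges to (2, 2).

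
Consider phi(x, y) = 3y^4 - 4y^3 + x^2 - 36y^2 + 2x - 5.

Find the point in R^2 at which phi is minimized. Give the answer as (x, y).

phi(x,y) separates as P(x) + Q(y) − 5, so its minimum is min P + min Q − 5.
P'(x) = 2x + 2 vanishes at x ∈ {-1}; Q'(y) = 12y(y - 3)(y + 2) vanishes at y ∈ {-2, 0, 3}.
Local minima of P (where P''>0): P(-1)=-1. Local minima of Q: Q(-2)=-64, Q(3)=-189.
So the global minimum of phi is P(-1) + Q(3) − 5 = -1 − 189 − 5 = -195, attained at (-1, 3).

(-1, 3)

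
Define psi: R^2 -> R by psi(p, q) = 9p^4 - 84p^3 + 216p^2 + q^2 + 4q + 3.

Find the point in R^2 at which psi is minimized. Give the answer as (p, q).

(0, -2)

psi(p,q) separates as A(p) + B(q) + 3, so its minimum is min A + min B + 3.
A'(p) = 36p(p - 4)(p - 3) vanishes at p ∈ {0, 3, 4}; B'(q) = 2q + 4 vanishes at q ∈ {-2}.
Local minima of A (where A''>0): A(0)=0, A(4)=384. Local minima of B: B(-2)=-4.
So the global minimum of psi is A(0) + B(-2) + 3 = 0 − 4 + 3 = -1, attained at (0, -2).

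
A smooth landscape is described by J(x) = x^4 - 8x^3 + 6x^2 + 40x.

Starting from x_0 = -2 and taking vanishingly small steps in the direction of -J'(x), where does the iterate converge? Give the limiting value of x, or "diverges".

-1

J'(x) = 4(x - 5)(x - 2)(x + 1), so J'(-2) = -112.
Gradient descent moves in the -J' direction, i.e. x is increasing.
The nearest critical point in that direction is x = -1, where J'' = 72 > 0 (a local minimum). The iterate converges there.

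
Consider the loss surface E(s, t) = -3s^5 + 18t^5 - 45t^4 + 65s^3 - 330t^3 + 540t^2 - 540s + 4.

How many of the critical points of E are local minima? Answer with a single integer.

4

E separates as a function of s plus a function of t, so ∇E=0 decouples.
∂E/∂s = -15(s - 3)(s - 2)(s + 2)(s + 3) = 0 at s ∈ {-3, -2, 2, 3}; ∂E/∂t = 90t(t - 4)(t - 1)(t + 3) = 0 at t ∈ {-3, 0, 1, 4}.
The Hessian is diagonal: diag(E_ss, E_tt). Second derivatives: E_ss(-3)=450, E_ss(-2)=-300, E_ss(2)=300, E_ss(3)=-450; E_tt(-3)=-7560, E_tt(0)=1080, E_tt(1)=-1080, E_tt(4)=7560.
Local minima occur where both diagonal entries positive: (-3, 0), (-3, 4), (2, 0), (2, 4). Count: 4.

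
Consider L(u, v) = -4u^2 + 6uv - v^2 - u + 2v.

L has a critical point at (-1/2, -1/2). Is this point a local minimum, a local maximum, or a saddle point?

The Hessian of L is constant: H = [[-8, 6], [6, -2]].
det(H) = (-8)·(-2) − 6² = -20.
Since det(H) < 0, H is indefinite and the critical point is a saddle point.

saddle point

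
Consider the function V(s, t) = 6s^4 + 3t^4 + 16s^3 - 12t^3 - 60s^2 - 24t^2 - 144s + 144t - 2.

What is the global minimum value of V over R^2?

V(s,t) separates as P(s) + Q(t) − 2, so its minimum is min P + min Q − 2.
P'(s) = 24(s - 2)(s + 1)(s + 3) vanishes at s ∈ {-3, -1, 2}; Q'(t) = 12(t - 3)(t - 2)(t + 2) vanishes at t ∈ {-2, 2, 3}.
Local minima of P (where P''>0): P(-3)=-54, P(2)=-304. Local minima of Q: Q(-2)=-240, Q(3)=135.
So the global minimum of V is P(2) + Q(-2) − 2 = -304 − 240 − 2 = -546, attained at (2, -2).

-546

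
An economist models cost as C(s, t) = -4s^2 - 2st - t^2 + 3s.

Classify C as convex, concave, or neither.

C is quadratic, so its Hessian is the constant matrix H = [[-8, -2], [-2, -2]].
det(H) = 12, tr(H) = -10.
det(H) > 0 and tr(H) < 0, so H is negative definite everywhere: concave.

concave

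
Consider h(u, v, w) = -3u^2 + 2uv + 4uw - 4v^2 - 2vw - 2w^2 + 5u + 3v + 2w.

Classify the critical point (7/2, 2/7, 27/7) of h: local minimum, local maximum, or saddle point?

local maximum

The Hessian is constant: H = [[-6, 2, 4], [2, -8, -2], [4, -2, -4]].
Leading principal minors: Δ₁ = -6, Δ₂ = 44, Δ₃ = -56.
The minors alternate sign starting negative (−, +, −), so H is negative definite: a local maximum.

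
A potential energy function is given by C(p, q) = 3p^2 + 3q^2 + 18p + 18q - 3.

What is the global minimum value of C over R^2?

-57

C(p,q) separates as A(p) + B(q) − 3, so its minimum is min A + min B − 3.
A'(p) = 6p + 18 vanishes at p ∈ {-3}; B'(q) = 6q + 18 vanishes at q ∈ {-3}.
Local minima of A (where A''>0): A(-3)=-27. Local minima of B: B(-3)=-27.
So the global minimum of C is A(-3) + B(-3) − 3 = -27 − 27 − 3 = -57, attained at (-3, -3).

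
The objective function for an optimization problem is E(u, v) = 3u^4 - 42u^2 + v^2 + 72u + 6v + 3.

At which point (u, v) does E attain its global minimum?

E(u,v) separates as P(u) + Q(v) + 3, so its minimum is min P + min Q + 3.
P'(u) = 12(u - 2)(u - 1)(u + 3) vanishes at u ∈ {-3, 1, 2}; Q'(v) = 2v + 6 vanishes at v ∈ {-3}.
Local minima of P (where P''>0): P(-3)=-351, P(2)=24. Local minima of Q: Q(-3)=-9.
So the global minimum of E is P(-3) + Q(-3) + 3 = -351 − 9 + 3 = -357, attained at (-3, -3).

(-3, -3)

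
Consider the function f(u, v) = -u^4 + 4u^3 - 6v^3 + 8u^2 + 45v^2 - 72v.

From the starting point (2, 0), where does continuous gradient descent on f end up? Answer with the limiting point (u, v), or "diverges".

(0, 1)

f is separable, so gradient descent decouples: u follows -∂f/∂u, v follows -∂f/∂v.
∂f/∂u = -4u(u - 4)(u + 1); at u=2 this is 48, so u decreases.
∂f/∂v = -18(v - 4)(v - 1); at v=0 this is -72, so v increases.
u converges to its nearest critical value 0 (a local min of the u-part); v converges to 1. The iterate converges to (0, 1).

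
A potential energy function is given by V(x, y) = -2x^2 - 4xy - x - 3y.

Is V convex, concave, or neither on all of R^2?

neither

V is quadratic, so its Hessian is the constant matrix H = [[-4, -4], [-4, 0]].
det(H) = -16, tr(H) = -4.
det(H) < 0, so H is indefinite: neither convex nor concave.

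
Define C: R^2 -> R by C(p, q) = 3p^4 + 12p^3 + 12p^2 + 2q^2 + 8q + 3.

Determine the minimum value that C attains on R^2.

-5

C(p,q) separates as A(p) + B(q) + 3, so its minimum is min A + min B + 3.
A'(p) = 12p(p + 1)(p + 2) vanishes at p ∈ {-2, -1, 0}; B'(q) = 4q + 8 vanishes at q ∈ {-2}.
Local minima of A (where A''>0): A(-2)=0, A(0)=0. Local minima of B: B(-2)=-8.
So the global minimum of C is A(-2) + B(-2) + 3 = 0 − 8 + 3 = -5, attained at (-2, -2).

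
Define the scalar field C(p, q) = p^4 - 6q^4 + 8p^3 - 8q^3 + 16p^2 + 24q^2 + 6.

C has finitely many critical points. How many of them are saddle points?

5

C separates as a function of p plus a function of q, so ∇C=0 decouples.
∂C/∂p = 4p(p + 2)(p + 4) = 0 at p ∈ {-4, -2, 0}; ∂C/∂q = -24q(q - 1)(q + 2) = 0 at q ∈ {-2, 0, 1}.
The Hessian is diagonal: diag(C_pp, C_qq). Second derivatives: C_pp(-4)=32, C_pp(-2)=-16, C_pp(0)=32; C_qq(-2)=-144, C_qq(0)=48, C_qq(1)=-72.
Saddle points occur where the two diagonal entries have opposite signs: (-4, -2), (-4, 1), (-2, 0), (0, -2), (0, 1). Count: 5.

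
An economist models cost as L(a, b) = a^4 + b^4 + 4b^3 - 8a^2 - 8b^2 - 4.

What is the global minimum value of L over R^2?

L(a,b) separates as P(a) + Q(b) − 4, so its minimum is min P + min Q − 4.
P'(a) = 4a(a - 2)(a + 2) vanishes at a ∈ {-2, 0, 2}; Q'(b) = 4b(b - 1)(b + 4) vanishes at b ∈ {-4, 0, 1}.
Local minima of P (where P''>0): P(-2)=-16, P(2)=-16. Local minima of Q: Q(-4)=-128, Q(1)=-3.
So the global minimum of L is P(-2) + Q(-4) − 4 = -16 − 128 − 4 = -148, attained at (-2, -4).

-148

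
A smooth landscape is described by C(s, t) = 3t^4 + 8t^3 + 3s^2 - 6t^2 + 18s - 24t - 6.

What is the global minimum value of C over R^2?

C(s,t) separates as P(s) + Q(t) − 6, so its minimum is min P + min Q − 6.
P'(s) = 6s + 18 vanishes at s ∈ {-3}; Q'(t) = 12(t - 1)(t + 1)(t + 2) vanishes at t ∈ {-2, -1, 1}.
Local minima of P (where P''>0): P(-3)=-27. Local minima of Q: Q(-2)=8, Q(1)=-19.
So the global minimum of C is P(-3) + Q(1) − 6 = -27 − 19 − 6 = -52, attained at (-3, 1).

-52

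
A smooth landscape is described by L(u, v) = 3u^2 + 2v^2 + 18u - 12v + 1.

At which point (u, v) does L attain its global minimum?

L(u,v) separates as P(u) + Q(v) + 1, so its minimum is min P + min Q + 1.
P'(u) = 6u + 18 vanishes at u ∈ {-3}; Q'(v) = 4v - 12 vanishes at v ∈ {3}.
Local minima of P (where P''>0): P(-3)=-27. Local minima of Q: Q(3)=-18.
So the global minimum of L is P(-3) + Q(3) + 1 = -27 − 18 + 1 = -44, attained at (-3, 3).

(-3, 3)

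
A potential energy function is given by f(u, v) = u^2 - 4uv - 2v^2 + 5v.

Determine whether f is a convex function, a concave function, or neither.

f is quadratic, so its Hessian is the constant matrix H = [[2, -4], [-4, -4]].
det(H) = -24, tr(H) = -2.
det(H) < 0, so H is indefinite: neither convex nor concave.

neither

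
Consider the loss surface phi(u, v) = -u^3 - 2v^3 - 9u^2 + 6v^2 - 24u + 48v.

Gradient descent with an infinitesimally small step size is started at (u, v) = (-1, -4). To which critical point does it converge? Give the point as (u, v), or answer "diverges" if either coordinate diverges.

phi is separable, so gradient descent decouples: u follows -∂phi/∂u, v follows -∂phi/∂v.
∂phi/∂u = -3(u + 2)(u + 4); at u=-1 this is -9, so u increases.
∂phi/∂v = -6(v - 4)(v + 2); at v=-4 this is -96, so v increases.
The u-coordinate has no critical point in that direction and runs off to infinity.

diverges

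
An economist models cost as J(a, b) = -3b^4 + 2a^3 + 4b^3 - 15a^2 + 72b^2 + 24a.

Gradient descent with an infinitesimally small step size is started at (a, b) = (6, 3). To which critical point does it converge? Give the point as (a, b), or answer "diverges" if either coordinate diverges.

J is separable, so gradient descent decouples: a follows -∂J/∂a, b follows -∂J/∂b.
∂J/∂a = 6(a - 4)(a - 1); at a=6 this is 60, so a decreases.
∂J/∂b = -12b(b - 4)(b + 3); at b=3 this is 216, so b decreases.
a converges to its nearest critical value 4 (a local min of the a-part); b converges to 0. The iterate converges to (4, 0).

(4, 0)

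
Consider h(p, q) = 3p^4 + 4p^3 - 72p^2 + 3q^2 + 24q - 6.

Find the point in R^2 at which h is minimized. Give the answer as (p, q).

h(p,q) separates as A(p) + B(q) − 6, so its minimum is min A + min B − 6.
A'(p) = 12p(p - 3)(p + 4) vanishes at p ∈ {-4, 0, 3}; B'(q) = 6q + 24 vanishes at q ∈ {-4}.
Local minima of A (where A''>0): A(-4)=-640, A(3)=-297. Local minima of B: B(-4)=-48.
So the global minimum of h is A(-4) + B(-4) − 6 = -640 − 48 − 6 = -694, attained at (-4, -4).

(-4, -4)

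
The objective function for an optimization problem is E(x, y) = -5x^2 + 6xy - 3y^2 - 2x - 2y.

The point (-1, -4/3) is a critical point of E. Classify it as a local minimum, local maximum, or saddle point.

local maximum

The Hessian of E is constant: H = [[-10, 6], [6, -6]].
det(H) = (-10)·(-6) − 6² = 24.
det(H) > 0 and tr(H) = -16 < 0, so H is negative definite and the point is a local maximum.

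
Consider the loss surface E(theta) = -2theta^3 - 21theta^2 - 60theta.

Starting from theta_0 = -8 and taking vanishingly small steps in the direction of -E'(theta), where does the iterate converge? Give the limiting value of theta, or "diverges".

-5

E'(theta) = -6(theta + 2)(theta + 5), so E'(-8) = -108.
Gradient descent moves in the -E' direction, i.e. theta is increasing.
The nearest critical point in that direction is theta = -5, where E'' = 18 > 0 (a local minimum). The iterate converges there.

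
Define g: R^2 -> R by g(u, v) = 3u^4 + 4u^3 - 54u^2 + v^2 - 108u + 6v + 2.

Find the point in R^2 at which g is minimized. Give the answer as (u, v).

g(u,v) separates as P(u) + Q(v) + 2, so its minimum is min P + min Q + 2.
P'(u) = 12(u - 3)(u + 1)(u + 3) vanishes at u ∈ {-3, -1, 3}; Q'(v) = 2v + 6 vanishes at v ∈ {-3}.
Local minima of P (where P''>0): P(-3)=-27, P(3)=-459. Local minima of Q: Q(-3)=-9.
So the global minimum of g is P(3) + Q(-3) + 2 = -459 − 9 + 2 = -466, attained at (3, -3).

(3, -3)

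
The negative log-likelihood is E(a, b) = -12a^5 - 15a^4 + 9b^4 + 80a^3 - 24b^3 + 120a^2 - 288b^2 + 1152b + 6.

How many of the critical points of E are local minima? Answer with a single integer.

4

E separates as a function of a plus a function of b, so ∇E=0 decouples.
∂E/∂a = -60a(a - 2)(a + 1)(a + 2) = 0 at a ∈ {-2, -1, 0, 2}; ∂E/∂b = 36(b - 4)(b - 2)(b + 4) = 0 at b ∈ {-4, 2, 4}.
The Hessian is diagonal: diag(E_aa, E_bb). Second derivatives: E_aa(-2)=480, E_aa(-1)=-180, E_aa(0)=240, E_aa(2)=-1440; E_bb(-4)=1728, E_bb(2)=-432, E_bb(4)=576.
Local minima occur where both diagonal entries positive: (-2, -4), (-2, 4), (0, -4), (0, 4). Count: 4.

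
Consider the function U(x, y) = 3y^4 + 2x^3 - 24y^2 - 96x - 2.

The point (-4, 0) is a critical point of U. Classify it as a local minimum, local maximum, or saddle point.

local maximum

The mixed partial ∂²U/∂x∂y is 0, so the Hessian at any point is diag(U_xx, U_yy) = diag(12x, 12(3y^2 - 4)).
At (-4, 0): H = diag(-48, -48).
Both eigenvalues are negative, so H is negative definite: a local maximum.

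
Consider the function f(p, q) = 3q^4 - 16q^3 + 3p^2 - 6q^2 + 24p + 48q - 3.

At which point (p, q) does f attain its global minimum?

f(p,q) separates as A(p) + B(q) − 3, so its minimum is min A + min B − 3.
A'(p) = 6p + 24 vanishes at p ∈ {-4}; B'(q) = 12(q - 4)(q - 1)(q + 1) vanishes at q ∈ {-1, 1, 4}.
Local minima of A (where A''>0): A(-4)=-48. Local minima of B: B(-1)=-35, B(4)=-160.
So the global minimum of f is A(-4) + B(4) − 3 = -48 − 160 − 3 = -211, attained at (-4, 4).

(-4, 4)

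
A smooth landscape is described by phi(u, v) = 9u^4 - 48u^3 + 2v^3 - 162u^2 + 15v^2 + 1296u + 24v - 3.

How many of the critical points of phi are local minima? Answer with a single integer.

2

phi separates as a function of u plus a function of v, so ∇phi=0 decouples.
∂phi/∂u = 36(u - 4)(u - 3)(u + 3) = 0 at u ∈ {-3, 3, 4}; ∂phi/∂v = 6(v + 1)(v + 4) = 0 at v ∈ {-4, -1}.
The Hessian is diagonal: diag(phi_uu, phi_vv). Second derivatives: phi_uu(-3)=1512, phi_uu(3)=-216, phi_uu(4)=252; phi_vv(-4)=-18, phi_vv(-1)=18.
Local minima occur where both diagonal entries positive: (-3, -1), (4, -1). Count: 2.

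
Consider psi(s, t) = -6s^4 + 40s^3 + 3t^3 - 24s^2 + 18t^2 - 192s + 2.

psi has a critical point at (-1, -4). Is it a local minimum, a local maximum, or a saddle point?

The mixed partial ∂²psi/∂s∂t is 0, so the Hessian at any point is diag(psi_ss, psi_tt) = diag(24(-3s^2 + 10s - 2), 18(t + 2)).
At (-1, -4): H = diag(-360, -36).
Both eigenvalues are negative, so H is negative definite: a local maximum.

local maximum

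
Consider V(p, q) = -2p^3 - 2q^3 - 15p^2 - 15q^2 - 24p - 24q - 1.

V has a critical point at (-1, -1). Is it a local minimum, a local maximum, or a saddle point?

local maximum

The mixed partial ∂²V/∂p∂q is 0, so the Hessian at any point is diag(V_pp, V_qq) = diag(-6(2p + 5), -6(2q + 5)).
At (-1, -1): H = diag(-18, -18).
Both eigenvalues are negative, so H is negative definite: a local maximum.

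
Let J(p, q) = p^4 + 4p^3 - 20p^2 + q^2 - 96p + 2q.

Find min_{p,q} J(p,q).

-280

J(p,q) separates as A(p) + B(q), so its minimum is min A + min B.
A'(p) = 4(p - 3)(p + 2)(p + 4) vanishes at p ∈ {-4, -2, 3}; B'(q) = 2q + 2 vanishes at q ∈ {-1}.
Local minima of A (where A''>0): A(-4)=64, A(3)=-279. Local minima of B: B(-1)=-1.
So the global minimum of J is A(3) + B(-1) = -279 − 1 = -280, attained at (3, -1).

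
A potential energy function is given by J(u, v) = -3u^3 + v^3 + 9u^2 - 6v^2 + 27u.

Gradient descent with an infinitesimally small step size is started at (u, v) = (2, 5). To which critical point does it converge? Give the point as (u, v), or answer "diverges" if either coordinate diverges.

(-1, 4)

J is separable, so gradient descent decouples: u follows -∂J/∂u, v follows -∂J/∂v.
∂J/∂u = -9(u - 3)(u + 1); at u=2 this is 27, so u decreases.
∂J/∂v = 3v(v - 4); at v=5 this is 15, so v decreases.
u converges to its nearest critical value -1 (a local min of the u-part); v converges to 4. The iterate converges to (-1, 4).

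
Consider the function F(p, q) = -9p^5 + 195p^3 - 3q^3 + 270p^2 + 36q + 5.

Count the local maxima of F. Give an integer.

F separates as a function of p plus a function of q, so ∇F=0 decouples.
∂F/∂p = -45p(p - 4)(p + 1)(p + 3) = 0 at p ∈ {-3, -1, 0, 4}; ∂F/∂q = -9(q - 2)(q + 2) = 0 at q ∈ {-2, 2}.
The Hessian is diagonal: diag(F_pp, F_qq). Second derivatives: F_pp(-3)=1890, F_pp(-1)=-450, F_pp(0)=540, F_pp(4)=-6300; F_qq(-2)=36, F_qq(2)=-36.
Local maxima occur where both diagonal entries negative: (-1, 2), (4, 2). Count: 2.

2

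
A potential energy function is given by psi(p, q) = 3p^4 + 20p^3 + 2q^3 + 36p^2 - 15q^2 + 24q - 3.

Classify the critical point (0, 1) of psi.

saddle point

The mixed partial ∂²psi/∂p∂q is 0, so the Hessian at any point is diag(psi_pp, psi_qq) = diag(12(3p^2 + 10p + 6), 6(2q - 5)).
At (0, 1): H = diag(72, -18).
The eigenvalues have opposite signs, so H is indefinite: a saddle point.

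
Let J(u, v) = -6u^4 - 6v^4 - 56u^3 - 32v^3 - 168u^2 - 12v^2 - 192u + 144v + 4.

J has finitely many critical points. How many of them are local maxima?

J separates as a function of u plus a function of v, so ∇J=0 decouples.
∂J/∂u = -24(u + 1)(u + 2)(u + 4) = 0 at u ∈ {-4, -2, -1}; ∂J/∂v = -24(v - 1)(v + 2)(v + 3) = 0 at v ∈ {-3, -2, 1}.
The Hessian is diagonal: diag(J_uu, J_vv). Second derivatives: J_uu(-4)=-144, J_uu(-2)=48, J_uu(-1)=-72; J_vv(-3)=-96, J_vv(-2)=72, J_vv(1)=-288.
Local maxima occur where both diagonal entries negative: (-4, -3), (-4, 1), (-1, -3), (-1, 1). Count: 4.

4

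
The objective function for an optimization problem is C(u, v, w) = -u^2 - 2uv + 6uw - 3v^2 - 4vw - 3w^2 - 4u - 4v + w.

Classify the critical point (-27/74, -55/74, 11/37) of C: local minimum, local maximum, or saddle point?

saddle point

The Hessian is constant: H = [[-2, -2, 6], [-2, -6, -4], [6, -4, -6]].
Leading principal minors: Δ₁ = -2, Δ₂ = 8, Δ₃ = 296.
The minors fit neither the all-positive nor the alternating-sign pattern, so H is indefinite: a saddle point.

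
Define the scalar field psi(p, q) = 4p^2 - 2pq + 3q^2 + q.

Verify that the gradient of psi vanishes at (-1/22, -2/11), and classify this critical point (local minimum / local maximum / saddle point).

local minimum

∇psi = (8p - 2q, -2p + 6q + 1); substituting (-1/22, -2/11) gives ∇psi = (0, 0), so (-1/22, -2/11) is indeed a critical point.
The Hessian of psi is constant: H = [[8, -2], [-2, 6]].
det(H) = 8·6 − (-2)² = 44.
det(H) > 0 and tr(H) = 14 > 0, so H is positive definite and the point is a local minimum.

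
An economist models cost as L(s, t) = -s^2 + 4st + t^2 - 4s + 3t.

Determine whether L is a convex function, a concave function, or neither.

neither

L is quadratic, so its Hessian is the constant matrix H = [[-2, 4], [4, 2]].
det(H) = -20, tr(H) = 0.
det(H) < 0, so H is indefinite: neither convex nor concave.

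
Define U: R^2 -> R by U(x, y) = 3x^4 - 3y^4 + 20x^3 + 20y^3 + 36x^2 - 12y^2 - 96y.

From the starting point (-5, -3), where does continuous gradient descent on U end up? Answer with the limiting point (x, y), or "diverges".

U is separable, so gradient descent decouples: x follows -∂U/∂x, y follows -∂U/∂y.
∂U/∂x = 12x(x + 2)(x + 3); at x=-5 this is -360, so x increases.
∂U/∂y = -12(y - 4)(y - 2)(y + 1); at y=-3 this is 840, so y decreases.
The y-coordinate has no critical point in that direction and runs off to infinity.

diverges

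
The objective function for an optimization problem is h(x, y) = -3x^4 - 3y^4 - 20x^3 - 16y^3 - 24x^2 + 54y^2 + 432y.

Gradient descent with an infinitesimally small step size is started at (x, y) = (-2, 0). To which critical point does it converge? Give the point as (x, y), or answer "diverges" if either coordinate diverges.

(-1, -3)

h is separable, so gradient descent decouples: x follows -∂h/∂x, y follows -∂h/∂y.
∂h/∂x = -12x(x + 1)(x + 4); at x=-2 this is -48, so x increases.
∂h/∂y = -12(y - 3)(y + 3)(y + 4); at y=0 this is 432, so y decreases.
x converges to its nearest critical value -1 (a local min of the x-part); y converges to -3. The iterate converges to (-1, -3).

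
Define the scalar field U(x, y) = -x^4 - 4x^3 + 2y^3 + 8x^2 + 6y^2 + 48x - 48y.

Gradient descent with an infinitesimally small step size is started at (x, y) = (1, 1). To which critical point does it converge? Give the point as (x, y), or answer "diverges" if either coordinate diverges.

(-2, 2)

U is separable, so gradient descent decouples: x follows -∂U/∂x, y follows -∂U/∂y.
∂U/∂x = -4(x - 2)(x + 2)(x + 3); at x=1 this is 48, so x decreases.
∂U/∂y = 6(y - 2)(y + 4); at y=1 this is -30, so y increases.
x converges to its nearest critical value -2 (a local min of the x-part); y converges to 2. The iterate converges to (-2, 2).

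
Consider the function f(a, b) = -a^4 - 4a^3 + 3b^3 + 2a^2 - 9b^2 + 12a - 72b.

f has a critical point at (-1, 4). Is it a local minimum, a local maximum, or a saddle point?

local minimum

The mixed partial ∂²f/∂a∂b is 0, so the Hessian at any point is diag(f_aa, f_bb) = diag(4(-3a^2 - 6a + 1), 18(b - 1)).
At (-1, 4): H = diag(16, 54).
Both eigenvalues are positive, so H is positive definite: a local minimum.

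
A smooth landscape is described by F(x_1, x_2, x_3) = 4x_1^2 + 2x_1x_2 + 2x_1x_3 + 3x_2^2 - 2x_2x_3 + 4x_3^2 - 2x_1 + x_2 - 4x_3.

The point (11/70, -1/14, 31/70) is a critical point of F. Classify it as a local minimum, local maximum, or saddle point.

The Hessian is constant: H = [[8, 2, 2], [2, 6, -2], [2, -2, 8]].
Leading principal minors: Δ₁ = 8, Δ₂ = 44, Δ₃ = 280.
All leading minors are positive, so H is positive definite: a local minimum.

local minimum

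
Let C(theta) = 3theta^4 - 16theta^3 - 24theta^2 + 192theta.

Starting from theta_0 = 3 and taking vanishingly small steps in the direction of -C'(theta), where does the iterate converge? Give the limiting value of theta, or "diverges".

C'(theta) = 12(theta - 4)(theta - 2)(theta + 2), so C'(3) = -60.
Gradient descent moves in the -C' direction, i.e. theta is increasing.
The nearest critical point in that direction is theta = 4, where C'' = 144 > 0 (a local minimum). The iterate converges there.

4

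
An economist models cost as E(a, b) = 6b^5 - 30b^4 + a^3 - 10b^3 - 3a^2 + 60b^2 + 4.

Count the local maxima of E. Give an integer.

2

E separates as a function of a plus a function of b, so ∇E=0 decouples.
∂E/∂a = 3a(a - 2) = 0 at a ∈ {0, 2}; ∂E/∂b = 30b(b - 4)(b - 1)(b + 1) = 0 at b ∈ {-1, 0, 1, 4}.
The Hessian is diagonal: diag(E_aa, E_bb). Second derivatives: E_aa(0)=-6, E_aa(2)=6; E_bb(-1)=-300, E_bb(0)=120, E_bb(1)=-180, E_bb(4)=1800.
Local maxima occur where both diagonal entries negative: (0, -1), (0, 1). Count: 2.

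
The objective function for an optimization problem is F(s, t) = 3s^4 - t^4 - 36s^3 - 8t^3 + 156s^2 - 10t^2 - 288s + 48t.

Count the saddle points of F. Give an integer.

5

F separates as a function of s plus a function of t, so ∇F=0 decouples.
∂F/∂s = 12(s - 4)(s - 3)(s - 2) = 0 at s ∈ {2, 3, 4}; ∂F/∂t = -4(t - 1)(t + 3)(t + 4) = 0 at t ∈ {-4, -3, 1}.
The Hessian is diagonal: diag(F_ss, F_tt). Second derivatives: F_ss(2)=24, F_ss(3)=-12, F_ss(4)=24; F_tt(-4)=-20, F_tt(-3)=16, F_tt(1)=-80.
Saddle points occur where the two diagonal entries have opposite signs: (2, -4), (2, 1), (3, -3), (4, -4), (4, 1). Count: 5.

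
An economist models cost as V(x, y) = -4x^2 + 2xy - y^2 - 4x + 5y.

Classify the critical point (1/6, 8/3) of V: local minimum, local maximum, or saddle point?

local maximum

The Hessian of V is constant: H = [[-8, 2], [2, -2]].
det(H) = (-8)·(-2) − 2² = 12.
det(H) > 0 and tr(H) = -10 < 0, so H is negative definite and the point is a local maximum.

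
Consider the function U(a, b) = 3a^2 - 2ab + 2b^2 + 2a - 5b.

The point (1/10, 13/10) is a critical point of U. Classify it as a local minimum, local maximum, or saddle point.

The Hessian of U is constant: H = [[6, -2], [-2, 4]].
det(H) = 6·4 − (-2)² = 20.
det(H) > 0 and tr(H) = 10 > 0, so H is positive definite and the point is a local minimum.

local minimum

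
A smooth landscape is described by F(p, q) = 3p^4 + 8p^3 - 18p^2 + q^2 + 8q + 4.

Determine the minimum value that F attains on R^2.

F(p,q) separates as A(p) + B(q) + 4, so its minimum is min A + min B + 4.
A'(p) = 12p(p - 1)(p + 3) vanishes at p ∈ {-3, 0, 1}; B'(q) = 2q + 8 vanishes at q ∈ {-4}.
Local minima of A (where A''>0): A(-3)=-135, A(1)=-7. Local minima of B: B(-4)=-16.
So the global minimum of F is A(-3) + B(-4) + 4 = -135 − 16 + 4 = -147, attained at (-3, -4).

-147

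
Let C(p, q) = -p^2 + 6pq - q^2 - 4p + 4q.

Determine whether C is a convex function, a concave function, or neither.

neither

C is quadratic, so its Hessian is the constant matrix H = [[-2, 6], [6, -2]].
det(H) = -32, tr(H) = -4.
det(H) < 0, so H is indefinite: neither convex nor concave.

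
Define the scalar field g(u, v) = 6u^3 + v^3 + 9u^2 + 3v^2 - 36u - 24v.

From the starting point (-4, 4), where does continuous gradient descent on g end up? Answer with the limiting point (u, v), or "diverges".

g is separable, so gradient descent decouples: u follows -∂g/∂u, v follows -∂g/∂v.
∂g/∂u = 18(u - 1)(u + 2); at u=-4 this is 180, so u decreases.
∂g/∂v = 3(v - 2)(v + 4); at v=4 this is 48, so v decreases.
The u-coordinate has no critical point in that direction and runs off to infinity.

diverges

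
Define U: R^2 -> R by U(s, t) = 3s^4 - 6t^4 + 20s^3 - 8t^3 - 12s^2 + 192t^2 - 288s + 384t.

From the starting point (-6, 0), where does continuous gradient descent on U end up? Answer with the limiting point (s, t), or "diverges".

U is separable, so gradient descent decouples: s follows -∂U/∂s, t follows -∂U/∂t.
∂U/∂s = 12(s - 2)(s + 3)(s + 4); at s=-6 this is -576, so s increases.
∂U/∂t = -24(t - 4)(t + 1)(t + 4); at t=0 this is 384, so t decreases.
s converges to its nearest critical value -4 (a local min of the s-part); t converges to -1. The iterate converges to (-4, -1).

(-4, -1)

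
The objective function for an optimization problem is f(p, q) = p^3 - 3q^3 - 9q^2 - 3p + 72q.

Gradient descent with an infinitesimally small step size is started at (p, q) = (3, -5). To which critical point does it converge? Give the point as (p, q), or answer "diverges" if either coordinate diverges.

(1, -4)

f is separable, so gradient descent decouples: p follows -∂f/∂p, q follows -∂f/∂q.
∂f/∂p = 3(p - 1)(p + 1); at p=3 this is 24, so p decreases.
∂f/∂q = -9(q - 2)(q + 4); at q=-5 this is -63, so q increases.
p converges to its nearest critical value 1 (a local min of the p-part); q converges to -4. The iterate converges to (1, -4).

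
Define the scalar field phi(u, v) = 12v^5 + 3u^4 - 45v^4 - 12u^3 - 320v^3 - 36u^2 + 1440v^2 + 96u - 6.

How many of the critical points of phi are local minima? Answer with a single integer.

phi separates as a function of u plus a function of v, so ∇phi=0 decouples.
∂phi/∂u = 12(u - 4)(u - 1)(u + 2) = 0 at u ∈ {-2, 1, 4}; ∂phi/∂v = 60v(v - 4)(v - 3)(v + 4) = 0 at v ∈ {-4, 0, 3, 4}.
The Hessian is diagonal: diag(phi_uu, phi_vv). Second derivatives: phi_uu(-2)=216, phi_uu(1)=-108, phi_uu(4)=216; phi_vv(-4)=-13440, phi_vv(0)=2880, phi_vv(3)=-1260, phi_vv(4)=1920.
Local minima occur where both diagonal entries positive: (-2, 0), (-2, 4), (4, 0), (4, 4). Count: 4.

4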